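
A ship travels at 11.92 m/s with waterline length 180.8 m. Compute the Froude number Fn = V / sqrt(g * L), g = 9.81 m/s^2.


Formula: Fn = V / sqrt(g * L)
Step 1 — g * L = 9.81 * 180.8 = 1773.648
Step 2 — sqrt(g * L) = sqrt(1773.648) = 42.114701
Step 3 — Fn = 11.92 / 42.114701 ≈ 0.28304 (5 s.f.)

0.28304


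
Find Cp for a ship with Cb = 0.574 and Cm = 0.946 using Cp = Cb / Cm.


Formula: Cp = Cb / Cm
Substituting: Cp = 0.574 / 0.946
Result: Cp ≈ 0.60677 (5 s.f.)

0.60677


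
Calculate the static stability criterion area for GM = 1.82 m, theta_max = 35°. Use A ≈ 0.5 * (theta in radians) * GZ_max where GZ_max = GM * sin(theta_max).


Formula: GZ_max = GM * sin(theta); Area = 0.5 * theta_rad * GZ_max
Step 1 — GZ_max = 1.82 * sin(35°) = 1.82 * 0.573576 = 1.043908 m
Step 2 — theta_rad = 35 * pi/180 = 0.610865 rad
Step 3 — Area = 0.5 * 0.610865 * 1.043908 ≈ 0.31884 m·rad (5 s.f.)

0.31884 m·rad


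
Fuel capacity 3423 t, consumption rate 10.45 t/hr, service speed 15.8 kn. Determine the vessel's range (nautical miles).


Formula: endurance = fuel / rate; range = endurance * speed
Step 1 — endurance = 3423 / 10.45 = 327.5598 hours
Step 2 — range = 327.5598 * 15.8 ≈ 5175.4 nautical miles (5 s.f.)

5175.4 NM


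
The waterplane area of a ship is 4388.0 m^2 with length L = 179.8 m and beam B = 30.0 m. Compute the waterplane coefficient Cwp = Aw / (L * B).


Formula: Cwp = Aw / (L * B)
Step 1 — L * B = 179.8 * 30.0 = 5394.0 m^2
Step 2 — Cwp = 4388.0 / 5394.0 ≈ 0.81350 (5 s.f.)

0.81350


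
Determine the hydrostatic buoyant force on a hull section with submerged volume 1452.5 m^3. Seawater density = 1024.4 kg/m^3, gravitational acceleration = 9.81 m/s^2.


Formula: Fb = rho * g * V
Substituting: Fb = 1024.4 * 9.81 * 1452.5
Intermediate: 1024.4 * 9.81 = 10049.364
Result: Fb = 10049.364 * 1452.5 ≈ 14597000 N (5 s.f.)

14597000 N


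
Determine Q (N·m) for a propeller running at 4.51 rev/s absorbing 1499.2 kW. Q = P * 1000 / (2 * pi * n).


Formula: Q = P_W / (2 * pi * n)
Step 1 — P_W = 1499.2 kW * 1000 = 1499200.0 W
Step 2 — 2 * pi * n = 2 * pi * 4.51 = 28.337166
Step 3 — Q = 1499200.0 / 28.337166 ≈ 52906 N·m (5 s.f.)

52906 N·m


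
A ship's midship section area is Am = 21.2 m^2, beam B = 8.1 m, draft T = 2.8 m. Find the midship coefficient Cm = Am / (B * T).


Formula: Cm = Am / (B * T)
Step 1 — B * T = 8.1 * 2.8 = 22.68 m^2
Step 2 — Cm = 21.2 / 22.68 ≈ 0.93474 (5 s.f.)

0.93474


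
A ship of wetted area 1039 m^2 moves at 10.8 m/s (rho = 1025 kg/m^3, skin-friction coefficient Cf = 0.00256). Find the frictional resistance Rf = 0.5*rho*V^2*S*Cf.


Formula: Rf = 0.5 * rho * V^2 * S * Cf
Step 1 — V^2 = 10.8^2 = 116.64
Step 2 — 0.5 * rho * V^2 = 0.5 * 1025 * 116.64 = 59778.0
Step 3 — Rf = 59778.0 * 1039 * 0.00256 ≈ 159000 N (5 s.f.)

159000 N


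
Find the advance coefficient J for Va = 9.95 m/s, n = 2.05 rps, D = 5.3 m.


Formula: J = Va / (n * D)
Step 1 — n * D = 2.05 * 5.3 = 10.865
Step 2 — J = 9.95 / 10.865 ≈ 0.91578 (5 s.f.)

0.91578


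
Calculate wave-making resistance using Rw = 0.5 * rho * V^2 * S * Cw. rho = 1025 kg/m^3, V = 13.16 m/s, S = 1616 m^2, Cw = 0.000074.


Formula: Rw = 0.5 * rho * V^2 * S * Cw
Step 1 — V^2 = 13.16^2 = 173.1856
Step 2 — 0.5 * rho * V^2 = 0.5 * 1025 * 173.1856 = 88757.62
Step 3 — Rw = 88757.62 * 1616 * 0.000074 ≈ 10614 N (5 s.f.)

10614 N


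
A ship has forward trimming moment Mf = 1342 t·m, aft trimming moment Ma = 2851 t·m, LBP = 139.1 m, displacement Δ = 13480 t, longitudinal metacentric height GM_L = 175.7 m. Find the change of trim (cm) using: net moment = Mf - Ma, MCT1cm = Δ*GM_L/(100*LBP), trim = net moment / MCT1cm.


Formula: net trimming moment = Mf - Ma; MCT1cm = Δ*GM_L/(100*LBP); trim = net moment / MCT1cm
Step 1 — net trimming moment = 1342 - 2851 = -1509 t·m
Step 2 — MCT1cm = 13480 * 175.7 / (100 * 139.1) = 170.2686 t·m/cm
Step 3 — trim = -1509 / 170.2686 ≈ -8.8625 cm (5 s.f.)

-8.8625 cm


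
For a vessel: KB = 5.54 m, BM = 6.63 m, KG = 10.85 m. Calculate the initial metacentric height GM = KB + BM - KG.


Formula: GM = KB + BM - KG
Step 1 — KM = KB + BM = 5.54 + 6.63 = 12.17 m
Step 2 — GM = KM - KG = 12.17 - 10.85 = 1.32 m

1.32 m


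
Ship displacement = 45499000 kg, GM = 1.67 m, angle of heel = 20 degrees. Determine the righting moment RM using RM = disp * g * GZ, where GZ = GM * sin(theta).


Formula: GZ = GM * sin(theta); RM = disp * g * GZ
Step 1 — GZ = 1.67 * sin(20°) = 1.67 * 0.34202 = 0.571173 m
Step 2 — RM = 45499000 * 9.81 * 0.571173 ≈ 254940000 N·m (5 s.f.)

254940000 N·m


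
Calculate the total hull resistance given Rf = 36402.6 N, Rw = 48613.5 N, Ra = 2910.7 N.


Formula: Rt = Rf + Rw + Ra
Substituting: Rt = 36402.6 + 48613.5 + 2910.7
Result: Rt = 87926.8 N

87926.8 N


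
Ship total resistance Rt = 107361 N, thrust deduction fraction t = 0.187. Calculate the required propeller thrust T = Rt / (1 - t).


Formula: T = Rt / (1 - t)
Step 1 — (1 - t) = 1 - 0.187 = 0.813
Step 2 — T = 107361 / 0.813 ≈ 132060 N (5 s.f.)

132060 N


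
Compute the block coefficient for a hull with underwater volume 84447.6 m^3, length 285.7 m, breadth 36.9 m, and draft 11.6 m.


Formula: Cb = V / (L * B * T)
Step 1 — L * B * T = 285.7 * 36.9 * 11.6 = 122291.028 m^3
Step 2 — Cb = 84447.6 / 122291.028 ≈ 0.69055 (5 s.f.)

0.69055


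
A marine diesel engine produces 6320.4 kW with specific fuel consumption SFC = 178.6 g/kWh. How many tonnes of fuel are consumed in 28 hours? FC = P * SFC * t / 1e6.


Formula: FC (tonnes) = P * SFC * t / 1,000,000
Step 1 — P * SFC * t = 6320.4 * 178.6 * 28 = 31607056.32 g
Step 2 — FC (tonnes) = 31607056.32 / 1,000,000 ≈ 31.607 tonnes (5 s.f.)

31.607 tonnes


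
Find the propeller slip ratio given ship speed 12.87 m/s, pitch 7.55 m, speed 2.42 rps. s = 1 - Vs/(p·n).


Formula: s = 1 - Vs / (p * n)
Step 1 — p * n = 7.55 * 2.42 = 18.271
Step 2 — Vs / (p*n) = 12.87 / 18.271 = 0.704395 (6 d.p.)
Step 3 — s = 1 - 0.704395 = 0.295605

0.295605


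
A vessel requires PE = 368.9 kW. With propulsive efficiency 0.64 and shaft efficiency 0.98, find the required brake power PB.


Formula: PB = PE / (eta_D * eta_S)
Step 1 — combined efficiency = eta_D * eta_S = 0.64 * 0.98 = 0.6272
Step 2 — PB = 368.9 / 0.6272 ≈ 588.17 kW (5 s.f.)

588.17 kW


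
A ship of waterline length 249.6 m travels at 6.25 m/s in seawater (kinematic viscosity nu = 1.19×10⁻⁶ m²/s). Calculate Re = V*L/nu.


Formula: Re = V * L / nu
Step 1 — V * L = 6.25 * 249.6 = 1560.0 m^2/s
Step 2 — Re = 1560.0 / 1.19e-6 = 1.31e+09

1.31e+09


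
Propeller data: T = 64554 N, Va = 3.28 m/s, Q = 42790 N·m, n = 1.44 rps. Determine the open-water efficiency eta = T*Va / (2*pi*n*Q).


Formula: eta = T * Va / (2 * pi * n * Q)
Step 1 — numerator = T * Va = 64554 * 3.28 = 211737.12
Step 2 — 2 * pi * n = 2 * pi * 1.44 = 9.047787
Step 3 — denominator = 9.047787 * 42790 = 387154.81
Step 4 — eta = 211737.12 / 387154.81 ≈ 0.54691 (5 s.f.)

0.54691


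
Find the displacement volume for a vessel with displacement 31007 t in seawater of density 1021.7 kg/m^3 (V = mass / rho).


Formula: V = mass / rho
Step 1 — convert tonnes to kg: 31007 t * 1000 = 31007000 kg
Step 2 — V = 31007000 / 1021.7 ≈ 30348 m^3 (5 s.f.)

30348 m^3


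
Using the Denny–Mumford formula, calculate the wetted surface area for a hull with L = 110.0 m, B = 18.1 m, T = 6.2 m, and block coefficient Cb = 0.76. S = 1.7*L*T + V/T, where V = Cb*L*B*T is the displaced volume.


Formula: S = 1.7*L*T + V/T with V = Cb*L*B*T, i.e. S = L * (1.7*T + Cb*B)
Step 1 — 1.7*T = 1.7 * 6.2 = 10.54 m
Step 2 — Cb*B = 0.76 * 18.1 = 13.756 m
Step 3 — 1.7*T + Cb*B = 10.54 + 13.756 = 24.296 m
Step 4 — S = 110.0 * 24.296 ≈ 2672.6 m^2 (5 s.f.)

2672.6 m^2


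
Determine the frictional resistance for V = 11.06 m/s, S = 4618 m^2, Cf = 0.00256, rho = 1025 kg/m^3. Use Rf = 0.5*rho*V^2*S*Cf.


Formula: Rf = 0.5 * rho * V^2 * S * Cf
Step 1 — V^2 = 11.06^2 = 122.3236
Step 2 — 0.5 * rho * V^2 = 0.5 * 1025 * 122.3236 = 62690.845
Step 3 — Rf = 62690.845 * 4618 * 0.00256 ≈ 741140 N (5 s.f.)

741140 N


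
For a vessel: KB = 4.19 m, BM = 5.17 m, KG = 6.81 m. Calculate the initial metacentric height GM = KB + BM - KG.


Formula: GM = KB + BM - KG
Step 1 — KM = KB + BM = 4.19 + 5.17 = 9.36 m
Step 2 — GM = KM - KG = 9.36 - 6.81 = 2.55 m

2.55 m


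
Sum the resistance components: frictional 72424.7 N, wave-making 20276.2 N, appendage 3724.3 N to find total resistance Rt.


Formula: Rt = Rf + Rw + Ra
Substituting: Rt = 72424.7 + 20276.2 + 3724.3
Result: Rt = 96425.2 N

96425.2 N


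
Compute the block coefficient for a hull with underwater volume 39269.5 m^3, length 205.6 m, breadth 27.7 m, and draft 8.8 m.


Formula: Cb = V / (L * B * T)
Step 1 — L * B * T = 205.6 * 27.7 * 8.8 = 50117.056 m^3
Step 2 — Cb = 39269.5 / 50117.056 ≈ 0.78356 (5 s.f.)

0.78356


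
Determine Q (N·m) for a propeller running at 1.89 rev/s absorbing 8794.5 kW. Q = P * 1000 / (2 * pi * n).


Formula: Q = P_W / (2 * pi * n)
Step 1 — P_W = 8794.5 kW * 1000 = 8794500.0 W
Step 2 — 2 * pi * n = 2 * pi * 1.89 = 11.87522
Step 3 — Q = 8794500.0 / 11.87522 ≈ 740580 N·m (5 s.f.)

740580 N·m


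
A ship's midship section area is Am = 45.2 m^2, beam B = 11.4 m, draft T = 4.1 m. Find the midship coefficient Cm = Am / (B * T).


Formula: Cm = Am / (B * T)
Step 1 — B * T = 11.4 * 4.1 = 46.74 m^2
Step 2 — Cm = 45.2 / 46.74 ≈ 0.96705 (5 s.f.)

0.96705


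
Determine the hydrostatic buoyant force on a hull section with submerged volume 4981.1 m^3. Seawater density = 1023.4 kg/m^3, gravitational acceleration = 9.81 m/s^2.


Formula: Fb = rho * g * V
Substituting: Fb = 1023.4 * 9.81 * 4981.1
Intermediate: 1023.4 * 9.81 = 10039.554
Result: Fb = 10039.554 * 4981.1 ≈ 50008000 N (5 s.f.)

50008000 N


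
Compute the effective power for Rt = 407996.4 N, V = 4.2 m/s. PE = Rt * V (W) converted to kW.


Formula: PE = Rt * V / 1000 (kW)
Step 1 — PE (W) = 407996.4 * 4.2 = 1713584.88 W
Step 2 — PE (kW) = 1713584.88 / 1000 ≈ 1713.6 kW (5 s.f.)

1713.6 kW


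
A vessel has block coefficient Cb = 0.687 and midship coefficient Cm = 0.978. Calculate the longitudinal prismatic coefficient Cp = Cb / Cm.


Formula: Cp = Cb / Cm
Substituting: Cp = 0.687 / 0.978
Result: Cp ≈ 0.70245 (5 s.f.)

0.70245


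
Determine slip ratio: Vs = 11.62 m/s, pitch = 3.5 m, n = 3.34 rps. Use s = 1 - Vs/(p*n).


Formula: s = 1 - Vs / (p * n)
Step 1 — p * n = 3.5 * 3.34 = 11.69
Step 2 — Vs / (p*n) = 11.62 / 11.69 = 0.994012 (6 d.p.)
Step 3 — s = 1 - 0.994012 = 0.005988

0.005988


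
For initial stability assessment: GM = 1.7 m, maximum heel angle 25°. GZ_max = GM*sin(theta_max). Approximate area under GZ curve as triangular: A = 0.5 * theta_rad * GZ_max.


Formula: GZ_max = GM * sin(theta); Area = 0.5 * theta_rad * GZ_max
Step 1 — GZ_max = 1.7 * sin(25°) = 1.7 * 0.422618 = 0.718451 m
Step 2 — theta_rad = 25 * pi/180 = 0.436332 rad
Step 3 — Area = 0.5 * 0.436332 * 0.718451 ≈ 0.15674 m·rad (5 s.f.)

0.15674 m·rad


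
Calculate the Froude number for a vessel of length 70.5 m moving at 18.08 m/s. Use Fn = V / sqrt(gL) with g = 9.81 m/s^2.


Formula: Fn = V / sqrt(g * L)
Step 1 — g * L = 9.81 * 70.5 = 691.605
Step 2 — sqrt(g * L) = sqrt(691.605) = 26.298384
Step 3 — Fn = 18.08 / 26.298384 ≈ 0.68749 (5 s.f.)

0.68749


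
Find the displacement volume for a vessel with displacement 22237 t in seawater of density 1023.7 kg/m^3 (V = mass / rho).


Formula: V = mass / rho
Step 1 — convert tonnes to kg: 22237 t * 1000 = 22237000 kg
Step 2 — V = 22237000 / 1023.7 ≈ 21722 m^3 (5 s.f.)

21722 m^3


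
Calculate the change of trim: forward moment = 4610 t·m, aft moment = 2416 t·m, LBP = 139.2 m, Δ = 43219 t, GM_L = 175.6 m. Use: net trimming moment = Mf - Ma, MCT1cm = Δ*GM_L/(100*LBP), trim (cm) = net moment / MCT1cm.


Formula: net trimming moment = Mf - Ma; MCT1cm = Δ*GM_L/(100*LBP); trim = net moment / MCT1cm
Step 1 — net trimming moment = 4610 - 2416 = 2194 t·m
Step 2 — MCT1cm = 43219 * 175.6 / (100 * 139.2) = 545.2052 t·m/cm
Step 3 — trim = 2194 / 545.2052 ≈ 4.0242 cm (5 s.f.)

4.0242 cm


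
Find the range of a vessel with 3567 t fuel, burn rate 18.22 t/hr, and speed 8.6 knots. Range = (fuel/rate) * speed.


Formula: endurance = fuel / rate; range = endurance * speed
Step 1 — endurance = 3567 / 18.22 = 195.7739 hours
Step 2 — range = 195.7739 * 8.6 ≈ 1683.7 nautical miles (5 s.f.)

1683.7 NM


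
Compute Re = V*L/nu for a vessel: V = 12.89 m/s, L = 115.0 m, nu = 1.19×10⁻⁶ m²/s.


Formula: Re = V * L / nu
Step 1 — V * L = 12.89 * 115.0 = 1482.35 m^2/s
Step 2 — Re = 1482.35 / 1.19e-6 = 1.25e+09

1.25e+09


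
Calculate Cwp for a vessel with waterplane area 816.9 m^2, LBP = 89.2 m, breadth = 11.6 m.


Formula: Cwp = Aw / (L * B)
Step 1 — L * B = 89.2 * 11.6 = 1034.72 m^2
Step 2 — Cwp = 816.9 / 1034.72 ≈ 0.78949 (5 s.f.)

0.78949


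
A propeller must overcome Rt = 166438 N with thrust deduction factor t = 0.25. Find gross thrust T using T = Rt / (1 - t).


Formula: T = Rt / (1 - t)
Step 1 — (1 - t) = 1 - 0.25 = 0.75
Step 2 — T = 166438 / 0.75 ≈ 221920 N (5 s.f.)

221920 N


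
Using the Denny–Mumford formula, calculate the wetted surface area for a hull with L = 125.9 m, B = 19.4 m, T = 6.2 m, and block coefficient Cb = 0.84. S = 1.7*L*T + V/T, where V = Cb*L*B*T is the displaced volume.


Formula: S = 1.7*L*T + V/T with V = Cb*L*B*T, i.e. S = L * (1.7*T + Cb*B)
Step 1 — 1.7*T = 1.7 * 6.2 = 10.54 m
Step 2 — Cb*B = 0.84 * 19.4 = 16.296 m
Step 3 — 1.7*T + Cb*B = 10.54 + 16.296 = 26.836 m
Step 4 — S = 125.9 * 26.836 ≈ 3378.7 m^2 (5 s.f.)

3378.7 m^2


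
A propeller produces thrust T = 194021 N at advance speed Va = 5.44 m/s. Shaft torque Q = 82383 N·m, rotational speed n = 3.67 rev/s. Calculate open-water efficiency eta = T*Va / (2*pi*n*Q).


Formula: eta = T * Va / (2 * pi * n * Q)
Step 1 — numerator = T * Va = 194021 * 5.44 = 1055474.24
Step 2 — 2 * pi * n = 2 * pi * 3.67 = 23.05929
Step 3 — denominator = 23.05929 * 82383 = 1899693.49
Step 4 — eta = 1055474.24 / 1899693.49 ≈ 0.55560 (5 s.f.)

0.55560


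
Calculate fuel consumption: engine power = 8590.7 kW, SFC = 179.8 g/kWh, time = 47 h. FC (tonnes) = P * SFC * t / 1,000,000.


Formula: FC (tonnes) = P * SFC * t / 1,000,000
Step 1 — P * SFC * t = 8590.7 * 179.8 * 47 = 72596569.42 g
Step 2 — FC (tonnes) = 72596569.42 / 1,000,000 ≈ 72.597 tonnes (5 s.f.)

72.597 tonnes


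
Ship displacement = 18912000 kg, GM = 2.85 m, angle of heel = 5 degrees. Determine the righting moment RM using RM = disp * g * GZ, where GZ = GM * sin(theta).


Formula: GZ = GM * sin(theta); RM = disp * g * GZ
Step 1 — GZ = 2.85 * sin(5°) = 2.85 * 0.087156 = 0.248395 m
Step 2 — RM = 18912000 * 9.81 * 0.248395 ≈ 46084000 N·m (5 s.f.)

46084000 N·m


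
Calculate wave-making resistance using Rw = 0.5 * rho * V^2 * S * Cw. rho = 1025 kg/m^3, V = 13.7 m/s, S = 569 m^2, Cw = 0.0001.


Formula: Rw = 0.5 * rho * V^2 * S * Cw
Step 1 — V^2 = 13.7^2 = 187.69
Step 2 — 0.5 * rho * V^2 = 0.5 * 1025 * 187.69 = 96191.125
Step 3 — Rw = 96191.125 * 569 * 0.0001 ≈ 5473.3 N (5 s.f.)

5473.3 N


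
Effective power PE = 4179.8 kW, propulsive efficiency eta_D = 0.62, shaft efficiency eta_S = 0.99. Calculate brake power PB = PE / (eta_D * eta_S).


Formula: PB = PE / (eta_D * eta_S)
Step 1 — combined efficiency = eta_D * eta_S = 0.62 * 0.99 = 0.6138
Step 2 — PB = 4179.8 / 0.6138 ≈ 6809.7 kW (5 s.f.)

6809.7 kW


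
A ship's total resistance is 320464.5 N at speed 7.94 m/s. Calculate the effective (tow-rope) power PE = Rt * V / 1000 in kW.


Formula: PE = Rt * V / 1000 (kW)
Step 1 — PE (W) = 320464.5 * 7.94 = 2544488.13 W
Step 2 — PE (kW) = 2544488.13 / 1000 ≈ 2544.5 kW (5 s.f.)

2544.5 kW


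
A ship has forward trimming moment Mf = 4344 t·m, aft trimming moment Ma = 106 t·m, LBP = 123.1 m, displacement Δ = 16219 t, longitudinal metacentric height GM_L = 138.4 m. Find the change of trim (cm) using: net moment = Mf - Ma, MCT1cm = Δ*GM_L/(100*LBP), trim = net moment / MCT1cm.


Formula: net trimming moment = Mf - Ma; MCT1cm = Δ*GM_L/(100*LBP); trim = net moment / MCT1cm
Step 1 — net trimming moment = 4344 - 106 = 4238 t·m
Step 2 — MCT1cm = 16219 * 138.4 / (100 * 123.1) = 182.3485 t·m/cm
Step 3 — trim = 4238 / 182.3485 ≈ 23.241 cm (5 s.f.)

23.241 cm


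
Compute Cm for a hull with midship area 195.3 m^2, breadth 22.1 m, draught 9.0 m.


Formula: Cm = Am / (B * T)
Step 1 — B * T = 22.1 * 9.0 = 198.9 m^2
Step 2 — Cm = 195.3 / 198.9 ≈ 0.98190 (5 s.f.)

0.98190


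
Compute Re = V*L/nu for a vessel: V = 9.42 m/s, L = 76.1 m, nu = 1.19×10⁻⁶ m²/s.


Formula: Re = V * L / nu
Step 1 — V * L = 9.42 * 76.1 = 716.862 m^2/s
Step 2 — Re = 716.862 / 1.19e-6 = 6.02e+08

6.02e+08


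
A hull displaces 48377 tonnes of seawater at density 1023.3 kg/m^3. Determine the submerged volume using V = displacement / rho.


Formula: V = mass / rho
Step 1 — convert tonnes to kg: 48377 t * 1000 = 48377000 kg
Step 2 — V = 48377000 / 1023.3 ≈ 47275 m^3 (5 s.f.)

47275 m^3


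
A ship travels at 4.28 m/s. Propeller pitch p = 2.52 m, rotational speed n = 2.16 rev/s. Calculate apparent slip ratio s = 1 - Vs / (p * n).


Formula: s = 1 - Vs / (p * n)
Step 1 — p * n = 2.52 * 2.16 = 5.4432
Step 2 — Vs / (p*n) = 4.28 / 5.4432 = 0.786302 (6 d.p.)
Step 3 — s = 1 - 0.786302 = 0.213698

0.213698


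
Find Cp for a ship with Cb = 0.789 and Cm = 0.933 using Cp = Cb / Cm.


Formula: Cp = Cb / Cm
Substituting: Cp = 0.789 / 0.933
Result: Cp ≈ 0.84566 (5 s.f.)

0.84566


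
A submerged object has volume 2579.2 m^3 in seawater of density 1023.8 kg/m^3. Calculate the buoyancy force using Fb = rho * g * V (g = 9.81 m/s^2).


Formula: Fb = rho * g * V
Substituting: Fb = 1023.8 * 9.81 * 2579.2
Intermediate: 1023.8 * 9.81 = 10043.478
Result: Fb = 10043.478 * 2579.2 ≈ 25904000 N (5 s.f.)

25904000 N


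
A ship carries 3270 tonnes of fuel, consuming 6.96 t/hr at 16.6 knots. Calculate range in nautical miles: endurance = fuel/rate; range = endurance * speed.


Formula: endurance = fuel / rate; range = endurance * speed
Step 1 — endurance = 3270 / 6.96 = 469.8276 hours
Step 2 — range = 469.8276 * 16.6 ≈ 7799.1 nautical miles (5 s.f.)

7799.1 NM


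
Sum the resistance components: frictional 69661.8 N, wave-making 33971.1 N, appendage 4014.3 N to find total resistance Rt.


Formula: Rt = Rf + Rw + Ra
Substituting: Rt = 69661.8 + 33971.1 + 4014.3
Result: Rt = 107647.2 N

107647.2 N


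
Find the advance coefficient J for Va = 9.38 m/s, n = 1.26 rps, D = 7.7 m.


Formula: J = Va / (n * D)
Step 1 — n * D = 1.26 * 7.7 = 9.702
Step 2 — J = 9.38 / 9.702 ≈ 0.96681 (5 s.f.)

0.96681


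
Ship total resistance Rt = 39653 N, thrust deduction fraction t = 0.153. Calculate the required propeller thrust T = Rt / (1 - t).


Formula: T = Rt / (1 - t)
Step 1 — (1 - t) = 1 - 0.153 = 0.847
Step 2 — T = 39653 / 0.847 ≈ 46816 N (5 s.f.)

46816 N


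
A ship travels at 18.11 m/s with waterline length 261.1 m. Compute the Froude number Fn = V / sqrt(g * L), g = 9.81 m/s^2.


Formula: Fn = V / sqrt(g * L)
Step 1 — g * L = 9.81 * 261.1 = 2561.391
Step 2 — sqrt(g * L) = sqrt(2561.391) = 50.610187
Step 3 — Fn = 18.11 / 50.610187 ≈ 0.35783 (5 s.f.)

0.35783


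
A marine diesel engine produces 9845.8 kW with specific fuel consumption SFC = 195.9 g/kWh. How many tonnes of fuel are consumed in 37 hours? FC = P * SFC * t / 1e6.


Formula: FC (tonnes) = P * SFC * t / 1,000,000
Step 1 — P * SFC * t = 9845.8 * 195.9 * 37 = 71365312.14 g
Step 2 — FC (tonnes) = 71365312.14 / 1,000,000 ≈ 71.365 tonnes (5 s.f.)

71.365 tonnes


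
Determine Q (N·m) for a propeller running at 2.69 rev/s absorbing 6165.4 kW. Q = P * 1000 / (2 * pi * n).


Formula: Q = P_W / (2 * pi * n)
Step 1 — P_W = 6165.4 kW * 1000 = 6165400.0 W
Step 2 — 2 * pi * n = 2 * pi * 2.69 = 16.901768
Step 3 — Q = 6165400.0 / 16.901768 ≈ 364780 N·m (5 s.f.)

364780 N·m


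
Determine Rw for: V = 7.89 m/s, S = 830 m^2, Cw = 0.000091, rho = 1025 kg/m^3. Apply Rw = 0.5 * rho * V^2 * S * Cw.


Formula: Rw = 0.5 * rho * V^2 * S * Cw
Step 1 — V^2 = 7.89^2 = 62.2521
Step 2 — 0.5 * rho * V^2 = 0.5 * 1025 * 62.2521 = 31904.20125
Step 3 — Rw = 31904.20125 * 830 * 0.000091 ≈ 2409.7 N (5 s.f.)

2409.7 N


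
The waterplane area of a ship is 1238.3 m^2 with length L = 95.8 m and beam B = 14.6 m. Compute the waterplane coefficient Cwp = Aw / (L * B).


Formula: Cwp = Aw / (L * B)
Step 1 — L * B = 95.8 * 14.6 = 1398.68 m^2
Step 2 — Cwp = 1238.3 / 1398.68 ≈ 0.88533 (5 s.f.)

0.88533


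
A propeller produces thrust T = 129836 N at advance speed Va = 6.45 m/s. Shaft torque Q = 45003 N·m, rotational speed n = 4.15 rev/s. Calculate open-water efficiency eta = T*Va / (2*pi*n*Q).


Formula: eta = T * Va / (2 * pi * n * Q)
Step 1 — numerator = T * Va = 129836 * 6.45 = 837442.2
Step 2 — 2 * pi * n = 2 * pi * 4.15 = 26.075219
Step 3 — denominator = 26.075219 * 45003 = 1173463.08
Step 4 — eta = 837442.2 / 1173463.08 ≈ 0.71365 (5 s.f.)

0.71365


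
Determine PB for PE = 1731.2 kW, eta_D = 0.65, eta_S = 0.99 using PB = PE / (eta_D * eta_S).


Formula: PB = PE / (eta_D * eta_S)
Step 1 — combined efficiency = eta_D * eta_S = 0.65 * 0.99 = 0.6435
Step 2 — PB = 1731.2 / 0.6435 ≈ 2690.3 kW (5 s.f.)

2690.3 kW


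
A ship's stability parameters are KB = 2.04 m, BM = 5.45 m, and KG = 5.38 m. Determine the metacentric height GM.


Formula: GM = KB + BM - KG
Step 1 — KM = KB + BM = 2.04 + 5.45 = 7.49 m
Step 2 — GM = KM - KG = 7.49 - 5.38 = 2.11 m

2.11 m


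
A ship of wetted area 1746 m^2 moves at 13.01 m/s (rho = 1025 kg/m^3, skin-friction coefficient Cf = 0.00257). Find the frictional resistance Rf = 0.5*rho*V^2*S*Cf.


Formula: Rf = 0.5 * rho * V^2 * S * Cf
Step 1 — V^2 = 13.01^2 = 169.2601
Step 2 — 0.5 * rho * V^2 = 0.5 * 1025 * 169.2601 = 86745.80125
Step 3 — Rf = 86745.80125 * 1746 * 0.00257 ≈ 389250 N (5 s.f.)

389250 N


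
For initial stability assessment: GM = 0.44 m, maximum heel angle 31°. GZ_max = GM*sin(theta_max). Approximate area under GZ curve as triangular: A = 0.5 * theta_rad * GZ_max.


Formula: GZ_max = GM * sin(theta); Area = 0.5 * theta_rad * GZ_max
Step 1 — GZ_max = 0.44 * sin(31°) = 0.44 * 0.515038 = 0.226617 m
Step 2 — theta_rad = 31 * pi/180 = 0.541052 rad
Step 3 — Area = 0.5 * 0.541052 * 0.226617 ≈ 0.061306 m·rad (5 s.f.)

0.061306 m·rad


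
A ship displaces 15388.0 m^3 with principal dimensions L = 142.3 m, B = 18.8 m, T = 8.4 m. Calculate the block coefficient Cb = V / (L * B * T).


Formula: Cb = V / (L * B * T)
Step 1 — L * B * T = 142.3 * 18.8 * 8.4 = 22472.016 m^3
Step 2 — Cb = 15388.0 / 22472.016 ≈ 0.68476 (5 s.f.)

0.68476


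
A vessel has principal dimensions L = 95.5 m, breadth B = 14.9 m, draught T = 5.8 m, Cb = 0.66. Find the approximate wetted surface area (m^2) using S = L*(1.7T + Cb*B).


Formula: S = 1.7*L*T + V/T with V = Cb*L*B*T, i.e. S = L * (1.7*T + Cb*B)
Step 1 — 1.7*T = 1.7 * 5.8 = 9.86 m
Step 2 — Cb*B = 0.66 * 14.9 = 9.834 m
Step 3 — 1.7*T + Cb*B = 9.86 + 9.834 = 19.694 m
Step 4 — S = 95.5 * 19.694 ≈ 1880.8 m^2 (5 s.f.)

1880.8 m^2


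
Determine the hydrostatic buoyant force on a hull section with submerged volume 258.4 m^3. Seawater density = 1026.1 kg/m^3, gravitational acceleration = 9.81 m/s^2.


Formula: Fb = rho * g * V
Substituting: Fb = 1026.1 * 9.81 * 258.4
Intermediate: 1026.1 * 9.81 = 10066.041
Result: Fb = 10066.041 * 258.4 ≈ 2601100 N (5 s.f.)

2601100 N


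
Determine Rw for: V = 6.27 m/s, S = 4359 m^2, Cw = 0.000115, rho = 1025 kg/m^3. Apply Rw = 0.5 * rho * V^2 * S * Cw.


Formula: Rw = 0.5 * rho * V^2 * S * Cw
Step 1 — V^2 = 6.27^2 = 39.3129
Step 2 — 0.5 * rho * V^2 = 0.5 * 1025 * 39.3129 = 20147.86125
Step 3 — Rw = 20147.86125 * 4359 * 0.000115 ≈ 10100 N (5 s.f.)

10100 N


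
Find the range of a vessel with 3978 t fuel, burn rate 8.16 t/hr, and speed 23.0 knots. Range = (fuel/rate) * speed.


Formula: endurance = fuel / rate; range = endurance * speed
Step 1 — endurance = 3978 / 8.16 = 487.5 hours
Step 2 — range = 487.5 * 23.0 ≈ 11212 nautical miles (5 s.f.)

11212 NM


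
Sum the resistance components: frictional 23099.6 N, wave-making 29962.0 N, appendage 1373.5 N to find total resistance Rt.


Formula: Rt = Rf + Rw + Ra
Substituting: Rt = 23099.6 + 29962.0 + 1373.5
Result: Rt = 54435.1 N

54435.1 N


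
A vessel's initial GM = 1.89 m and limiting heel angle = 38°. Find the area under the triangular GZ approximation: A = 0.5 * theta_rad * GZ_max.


Formula: GZ_max = GM * sin(theta); Area = 0.5 * theta_rad * GZ_max
Step 1 — GZ_max = 1.89 * sin(38°) = 1.89 * 0.615661 = 1.163599 m
Step 2 — theta_rad = 38 * pi/180 = 0.663225 rad
Step 3 — Area = 0.5 * 0.663225 * 1.163599 ≈ 0.38586 m·rad (5 s.f.)

0.38586 m·rad


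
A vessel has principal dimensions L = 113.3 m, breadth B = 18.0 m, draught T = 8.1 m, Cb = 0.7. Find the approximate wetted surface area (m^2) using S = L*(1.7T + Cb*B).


Formula: S = 1.7*L*T + V/T with V = Cb*L*B*T, i.e. S = L * (1.7*T + Cb*B)
Step 1 — 1.7*T = 1.7 * 8.1 = 13.77 m
Step 2 — Cb*B = 0.7 * 18.0 = 12.6 m
Step 3 — 1.7*T + Cb*B = 13.77 + 12.6 = 26.37 m
Step 4 — S = 113.3 * 26.37 ≈ 2987.7 m^2 (5 s.f.)

2987.7 m^2


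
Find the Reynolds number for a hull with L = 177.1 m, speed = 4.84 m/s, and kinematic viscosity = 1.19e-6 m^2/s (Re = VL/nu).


Formula: Re = V * L / nu
Step 1 — V * L = 4.84 * 177.1 = 857.164 m^2/s
Step 2 — Re = 857.164 / 1.19e-6 = 7.20e+08

7.20e+08


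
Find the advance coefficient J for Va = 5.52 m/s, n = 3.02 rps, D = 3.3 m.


Formula: J = Va / (n * D)
Step 1 — n * D = 3.02 * 3.3 = 9.966
Step 2 — J = 5.52 / 9.966 ≈ 0.55388 (5 s.f.)

0.55388


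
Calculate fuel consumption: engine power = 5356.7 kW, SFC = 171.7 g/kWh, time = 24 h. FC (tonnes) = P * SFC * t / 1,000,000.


Formula: FC (tonnes) = P * SFC * t / 1,000,000
Step 1 — P * SFC * t = 5356.7 * 171.7 * 24 = 22073889.36 g
Step 2 — FC (tonnes) = 22073889.36 / 1,000,000 ≈ 22.074 tonnes (5 s.f.)

22.074 tonnes


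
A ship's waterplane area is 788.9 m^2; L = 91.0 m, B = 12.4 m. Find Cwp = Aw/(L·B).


Formula: Cwp = Aw / (L * B)
Step 1 — L * B = 91.0 * 12.4 = 1128.4 m^2
Step 2 — Cwp = 788.9 / 1128.4 ≈ 0.69913 (5 s.f.)

0.69913


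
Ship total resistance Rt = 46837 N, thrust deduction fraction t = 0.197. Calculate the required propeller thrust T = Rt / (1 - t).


Formula: T = Rt / (1 - t)
Step 1 — (1 - t) = 1 - 0.197 = 0.803
Step 2 — T = 46837 / 0.803 ≈ 58328 N (5 s.f.)

58328 N


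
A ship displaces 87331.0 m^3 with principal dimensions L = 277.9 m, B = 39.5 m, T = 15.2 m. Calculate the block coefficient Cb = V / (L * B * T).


Formula: Cb = V / (L * B * T)
Step 1 — L * B * T = 277.9 * 39.5 * 15.2 = 166851.16 m^3
Step 2 — Cb = 87331.0 / 166851.16 ≈ 0.52341 (5 s.f.)

0.52341


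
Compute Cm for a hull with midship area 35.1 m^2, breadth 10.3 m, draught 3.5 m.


Formula: Cm = Am / (B * T)
Step 1 — B * T = 10.3 * 3.5 = 36.05 m^2
Step 2 — Cm = 35.1 / 36.05 ≈ 0.97365 (5 s.f.)

0.97365


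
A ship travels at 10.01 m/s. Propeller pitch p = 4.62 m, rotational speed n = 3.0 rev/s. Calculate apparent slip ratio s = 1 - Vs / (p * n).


Formula: s = 1 - Vs / (p * n)
Step 1 — p * n = 4.62 * 3.0 = 13.86
Step 2 — Vs / (p*n) = 10.01 / 13.86 = 0.722222 (6 d.p.)
Step 3 — s = 1 - 0.722222 = 0.277778

0.277778


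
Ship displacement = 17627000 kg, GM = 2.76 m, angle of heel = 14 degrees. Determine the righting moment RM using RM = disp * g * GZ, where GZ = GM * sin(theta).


Formula: GZ = GM * sin(theta); RM = disp * g * GZ
Step 1 — GZ = 2.76 * sin(14°) = 2.76 * 0.241922 = 0.667705 m
Step 2 — RM = 17627000 * 9.81 * 0.667705 ≈ 115460000 N·m (5 s.f.)

115460000 N·m


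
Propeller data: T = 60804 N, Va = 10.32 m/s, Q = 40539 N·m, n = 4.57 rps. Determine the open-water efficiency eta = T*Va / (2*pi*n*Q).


Formula: eta = T * Va / (2 * pi * n * Q)
Step 1 — numerator = T * Va = 60804 * 10.32 = 627497.28
Step 2 — 2 * pi * n = 2 * pi * 4.57 = 28.714157
Step 3 — denominator = 28.714157 * 40539 = 1164043.21
Step 4 — eta = 627497.28 / 1164043.21 ≈ 0.53907 (5 s.f.)

0.53907


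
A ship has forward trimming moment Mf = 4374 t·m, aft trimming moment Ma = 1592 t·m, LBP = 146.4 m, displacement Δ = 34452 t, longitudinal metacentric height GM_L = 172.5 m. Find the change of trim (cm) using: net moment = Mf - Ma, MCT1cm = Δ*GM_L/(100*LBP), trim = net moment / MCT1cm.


Formula: net trimming moment = Mf - Ma; MCT1cm = Δ*GM_L/(100*LBP); trim = net moment / MCT1cm
Step 1 — net trimming moment = 4374 - 1592 = 2782 t·m
Step 2 — MCT1cm = 34452 * 172.5 / (100 * 146.4) = 405.9406 t·m/cm
Step 3 — trim = 2782 / 405.9406 ≈ 6.8532 cm (5 s.f.)

6.8532 cm


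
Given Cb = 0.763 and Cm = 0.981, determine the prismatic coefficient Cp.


Formula: Cp = Cb / Cm
Substituting: Cp = 0.763 / 0.981
Result: Cp ≈ 0.77778 (5 s.f.)

0.77778


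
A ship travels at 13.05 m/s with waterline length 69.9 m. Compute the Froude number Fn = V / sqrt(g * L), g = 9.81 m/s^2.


Formula: Fn = V / sqrt(g * L)
Step 1 — g * L = 9.81 * 69.9 = 685.719
Step 2 — sqrt(g * L) = sqrt(685.719) = 26.186237
Step 3 — Fn = 13.05 / 26.186237 ≈ 0.49835 (5 s.f.)

0.49835


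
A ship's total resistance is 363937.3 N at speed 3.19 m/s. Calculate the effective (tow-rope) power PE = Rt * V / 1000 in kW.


Formula: PE = Rt * V / 1000 (kW)
Step 1 — PE (W) = 363937.3 * 3.19 = 1160959.987 W
Step 2 — PE (kW) = 1160959.987 / 1000 ≈ 1161.0 kW (5 s.f.)

1161.0 kW


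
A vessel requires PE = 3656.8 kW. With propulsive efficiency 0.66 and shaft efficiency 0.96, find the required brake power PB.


Formula: PB = PE / (eta_D * eta_S)
Step 1 — combined efficiency = eta_D * eta_S = 0.66 * 0.96 = 0.6336
Step 2 — PB = 3656.8 / 0.6336 ≈ 5771.5 kW (5 s.f.)

5771.5 kW


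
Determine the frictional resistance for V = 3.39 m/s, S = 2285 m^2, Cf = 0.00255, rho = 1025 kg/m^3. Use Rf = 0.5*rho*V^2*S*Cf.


Formula: Rf = 0.5 * rho * V^2 * S * Cf
Step 1 — V^2 = 3.39^2 = 11.4921
Step 2 — 0.5 * rho * V^2 = 0.5 * 1025 * 11.4921 = 5889.70125
Step 3 — Rf = 5889.70125 * 2285 * 0.00255 ≈ 34318 N (5 s.f.)

34318 N


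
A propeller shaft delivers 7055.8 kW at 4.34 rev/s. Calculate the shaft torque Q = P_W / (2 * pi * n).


Formula: Q = P_W / (2 * pi * n)
Step 1 — P_W = 7055.8 kW * 1000 = 7055800.0 W
Step 2 — 2 * pi * n = 2 * pi * 4.34 = 27.269024
Step 3 — Q = 7055800.0 / 27.269024 ≈ 258750 N·m (5 s.f.)

258750 N·m


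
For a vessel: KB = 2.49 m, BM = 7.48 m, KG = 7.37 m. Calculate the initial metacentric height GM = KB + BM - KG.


Formula: GM = KB + BM - KG
Step 1 — KM = KB + BM = 2.49 + 7.48 = 9.97 m
Step 2 — GM = KM - KG = 9.97 - 7.37 = 2.6 m

2.6 m


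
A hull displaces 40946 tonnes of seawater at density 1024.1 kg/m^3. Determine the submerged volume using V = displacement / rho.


Formula: V = mass / rho
Step 1 — convert tonnes to kg: 40946 t * 1000 = 40946000 kg
Step 2 — V = 40946000 / 1024.1 ≈ 39982 m^3 (5 s.f.)

39982 m^3


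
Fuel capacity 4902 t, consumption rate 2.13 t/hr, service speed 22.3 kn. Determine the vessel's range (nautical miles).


Formula: endurance = fuel / rate; range = endurance * speed
Step 1 — endurance = 4902 / 2.13 = 2301.4085 hours
Step 2 — range = 2301.4085 * 22.3 ≈ 51321 nautical miles (5 s.f.)

51321 NM


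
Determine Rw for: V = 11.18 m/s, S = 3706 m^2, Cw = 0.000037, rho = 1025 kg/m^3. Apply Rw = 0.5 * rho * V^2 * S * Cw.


Formula: Rw = 0.5 * rho * V^2 * S * Cw
Step 1 — V^2 = 11.18^2 = 124.9924
Step 2 — 0.5 * rho * V^2 = 0.5 * 1025 * 124.9924 = 64058.605
Step 3 — Rw = 64058.605 * 3706 * 0.000037 ≈ 8783.8 N (5 s.f.)

8783.8 N


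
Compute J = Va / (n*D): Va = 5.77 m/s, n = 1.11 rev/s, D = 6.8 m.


Formula: J = Va / (n * D)
Step 1 — n * D = 1.11 * 6.8 = 7.548
Step 2 — J = 5.77 / 7.548 ≈ 0.76444 (5 s.f.)

0.76444


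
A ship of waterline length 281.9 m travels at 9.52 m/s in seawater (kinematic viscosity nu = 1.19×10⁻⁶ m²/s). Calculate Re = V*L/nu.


Formula: Re = V * L / nu
Step 1 — V * L = 9.52 * 281.9 = 2683.688 m^2/s
Step 2 — Re = 2683.688 / 1.19e-6 = 2.26e+09

2.26e+09


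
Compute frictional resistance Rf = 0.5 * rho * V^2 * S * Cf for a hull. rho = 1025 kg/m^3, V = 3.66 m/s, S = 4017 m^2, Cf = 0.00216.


Formula: Rf = 0.5 * rho * V^2 * S * Cf
Step 1 — V^2 = 3.66^2 = 13.3956
Step 2 — 0.5 * rho * V^2 = 0.5 * 1025 * 13.3956 = 6865.245
Step 3 — Rf = 6865.245 * 4017 * 0.00216 ≈ 59568 N (5 s.f.)

59568 N


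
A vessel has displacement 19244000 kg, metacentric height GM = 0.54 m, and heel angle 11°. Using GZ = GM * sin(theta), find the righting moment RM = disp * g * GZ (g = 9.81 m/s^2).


Formula: GZ = GM * sin(theta); RM = disp * g * GZ
Step 1 — GZ = 0.54 * sin(11°) = 0.54 * 0.190809 = 0.103037 m
Step 2 — RM = 19244000 * 9.81 * 0.103037 ≈ 19452000 N·m (5 s.f.)

19452000 N·m


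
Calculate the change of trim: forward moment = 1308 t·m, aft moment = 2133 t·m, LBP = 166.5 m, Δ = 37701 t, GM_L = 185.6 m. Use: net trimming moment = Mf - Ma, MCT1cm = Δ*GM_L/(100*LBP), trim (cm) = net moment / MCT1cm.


Formula: net trimming moment = Mf - Ma; MCT1cm = Δ*GM_L/(100*LBP); trim = net moment / MCT1cm
Step 1 — net trimming moment = 1308 - 2133 = -825 t·m
Step 2 — MCT1cm = 37701 * 185.6 / (100 * 166.5) = 420.2586 t·m/cm
Step 3 — trim = -825 / 420.2586 ≈ -1.9631 cm (5 s.f.)

-1.9631 cm


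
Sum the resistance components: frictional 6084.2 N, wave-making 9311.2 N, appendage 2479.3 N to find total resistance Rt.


Formula: Rt = Rf + Rw + Ra
Substituting: Rt = 6084.2 + 9311.2 + 2479.3
Result: Rt = 17874.7 N

17874.7 N


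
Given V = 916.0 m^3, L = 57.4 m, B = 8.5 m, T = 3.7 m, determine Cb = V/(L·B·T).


Formula: Cb = V / (L * B * T)
Step 1 — L * B * T = 57.4 * 8.5 * 3.7 = 1805.23 m^3
Step 2 — Cb = 916.0 / 1805.23 ≈ 0.50741 (5 s.f.)

0.50741


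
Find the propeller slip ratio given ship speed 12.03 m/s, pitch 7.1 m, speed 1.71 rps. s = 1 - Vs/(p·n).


Formula: s = 1 - Vs / (p * n)
Step 1 — p * n = 7.1 * 1.71 = 12.141
Step 2 — Vs / (p*n) = 12.03 / 12.141 = 0.990857 (6 d.p.)
Step 3 — s = 1 - 0.990857 = 0.009143

0.009143


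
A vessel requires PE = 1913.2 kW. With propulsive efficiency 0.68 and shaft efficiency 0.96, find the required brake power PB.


Formula: PB = PE / (eta_D * eta_S)
Step 1 — combined efficiency = eta_D * eta_S = 0.68 * 0.96 = 0.6528
Step 2 — PB = 1913.2 / 0.6528 ≈ 2930.8 kW (5 s.f.)

2930.8 kW


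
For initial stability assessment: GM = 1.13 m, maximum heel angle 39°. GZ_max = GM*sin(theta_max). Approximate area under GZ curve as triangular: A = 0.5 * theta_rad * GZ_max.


Formula: GZ_max = GM * sin(theta); Area = 0.5 * theta_rad * GZ_max
Step 1 — GZ_max = 1.13 * sin(39°) = 1.13 * 0.62932 = 0.711132 m
Step 2 — theta_rad = 39 * pi/180 = 0.680678 rad
Step 3 — Area = 0.5 * 0.680678 * 0.711132 ≈ 0.24203 m·rad (5 s.f.)

0.24203 m·rad


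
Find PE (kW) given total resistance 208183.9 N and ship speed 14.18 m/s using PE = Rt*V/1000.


Formula: PE = Rt * V / 1000 (kW)
Step 1 — PE (W) = 208183.9 * 14.18 = 2952047.702 W
Step 2 — PE (kW) = 2952047.702 / 1000 ≈ 2952.0 kW (5 s.f.)

2952.0 kW


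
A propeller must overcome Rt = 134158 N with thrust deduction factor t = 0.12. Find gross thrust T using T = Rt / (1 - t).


Formula: T = Rt / (1 - t)
Step 1 — (1 - t) = 1 - 0.12 = 0.88
Step 2 — T = 134158 / 0.88 ≈ 152450 N (5 s.f.)

152450 N


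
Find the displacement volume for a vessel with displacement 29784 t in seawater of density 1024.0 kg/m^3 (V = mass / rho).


Formula: V = mass / rho
Step 1 — convert tonnes to kg: 29784 t * 1000 = 29784000 kg
Step 2 — V = 29784000 / 1024.0 ≈ 29086 m^3 (5 s.f.)

29086 m^3


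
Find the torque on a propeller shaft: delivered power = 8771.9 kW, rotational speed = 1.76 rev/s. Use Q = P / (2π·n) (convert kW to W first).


Formula: Q = P_W / (2 * pi * n)
Step 1 — P_W = 8771.9 kW * 1000 = 8771900.0 W
Step 2 — 2 * pi * n = 2 * pi * 1.76 = 11.058406
Step 3 — Q = 8771900.0 / 11.058406 ≈ 793230 N·m (5 s.f.)

793230 N·m


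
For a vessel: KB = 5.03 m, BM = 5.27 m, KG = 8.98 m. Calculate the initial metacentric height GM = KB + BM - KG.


Formula: GM = KB + BM - KG
Step 1 — KM = KB + BM = 5.03 + 5.27 = 10.3 m
Step 2 — GM = KM - KG = 10.3 - 8.98 = 1.32 m

1.32 m


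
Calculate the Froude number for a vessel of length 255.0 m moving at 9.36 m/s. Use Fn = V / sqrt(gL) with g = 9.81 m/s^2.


Formula: Fn = V / sqrt(g * L)
Step 1 — g * L = 9.81 * 255.0 = 2501.55
Step 2 — sqrt(g * L) = sqrt(2501.55) = 50.015498
Step 3 — Fn = 9.36 / 50.015498 ≈ 0.18714 (5 s.f.)

0.18714


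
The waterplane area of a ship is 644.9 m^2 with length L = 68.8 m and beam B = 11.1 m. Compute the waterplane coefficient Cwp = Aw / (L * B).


Formula: Cwp = Aw / (L * B)
Step 1 — L * B = 68.8 * 11.1 = 763.68 m^2
Step 2 — Cwp = 644.9 / 763.68 ≈ 0.84446 (5 s.f.)

0.84446


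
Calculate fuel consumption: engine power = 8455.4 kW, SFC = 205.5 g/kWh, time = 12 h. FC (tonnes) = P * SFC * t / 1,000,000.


Formula: FC (tonnes) = P * SFC * t / 1,000,000
Step 1 — P * SFC * t = 8455.4 * 205.5 * 12 = 20851016.4 g
Step 2 — FC (tonnes) = 20851016.4 / 1,000,000 ≈ 20.851 tonnes (5 s.f.)

20.851 tonnes


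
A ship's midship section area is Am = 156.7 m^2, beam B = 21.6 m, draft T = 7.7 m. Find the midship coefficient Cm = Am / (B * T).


Formula: Cm = Am / (B * T)
Step 1 — B * T = 21.6 * 7.7 = 166.32 m^2
Step 2 — Cm = 156.7 / 166.32 ≈ 0.94216 (5 s.f.)

0.94216


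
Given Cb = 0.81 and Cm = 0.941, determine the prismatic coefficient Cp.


Formula: Cp = Cb / Cm
Substituting: Cp = 0.81 / 0.941
Result: Cp ≈ 0.86079 (5 s.f.)

0.86079


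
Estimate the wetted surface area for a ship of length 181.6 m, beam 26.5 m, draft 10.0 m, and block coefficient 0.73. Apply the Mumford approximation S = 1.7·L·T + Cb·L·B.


Formula: S = 1.7*L*T + V/T with V = Cb*L*B*T, i.e. S = L * (1.7*T + Cb*B)
Step 1 — 1.7*T = 1.7 * 10.0 = 17.0 m
Step 2 — Cb*B = 0.73 * 26.5 = 19.345 m
Step 3 — 1.7*T + Cb*B = 17.0 + 19.345 = 36.345 m
Step 4 — S = 181.6 * 36.345 ≈ 6600.3 m^2 (5 s.f.)

6600.3 m^2


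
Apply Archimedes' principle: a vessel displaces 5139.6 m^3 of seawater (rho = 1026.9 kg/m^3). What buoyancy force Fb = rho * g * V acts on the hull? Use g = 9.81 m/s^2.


Formula: Fb = rho * g * V
Substituting: Fb = 1026.9 * 9.81 * 5139.6
Intermediate: 1026.9 * 9.81 = 10073.889
Result: Fb = 10073.889 * 5139.6 ≈ 51776000 N (5 s.f.)

51776000 N


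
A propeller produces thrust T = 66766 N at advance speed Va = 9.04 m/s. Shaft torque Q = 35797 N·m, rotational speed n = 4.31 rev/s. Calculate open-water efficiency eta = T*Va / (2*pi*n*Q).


Formula: eta = T * Va / (2 * pi * n * Q)
Step 1 — numerator = T * Va = 66766 * 9.04 = 603564.64
Step 2 — 2 * pi * n = 2 * pi * 4.31 = 27.080529
Step 3 — denominator = 27.080529 * 35797 = 969401.7
Step 4 — eta = 603564.64 / 969401.7 ≈ 0.62262 (5 s.f.)

0.62262


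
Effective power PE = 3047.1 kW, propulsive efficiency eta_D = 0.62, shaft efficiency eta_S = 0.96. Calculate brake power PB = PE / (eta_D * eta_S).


Formula: PB = PE / (eta_D * eta_S)
Step 1 — combined efficiency = eta_D * eta_S = 0.62 * 0.96 = 0.5952
Step 2 — PB = 3047.1 / 0.5952 ≈ 5119.5 kW (5 s.f.)

5119.5 kW
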